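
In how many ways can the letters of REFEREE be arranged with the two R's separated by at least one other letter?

There are 7!/(4!·2!) = 105 arrangements of REFEREE in total.
Arrangements with the R's together: treat RR as one letter, giving (6)!/(4!) = 30.
Subtracting, 105 − 30 = 75 arrangements keep the R's apart.

75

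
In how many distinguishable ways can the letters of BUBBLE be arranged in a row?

120

The 6 letters of BUBBLE have repeats: B appearing 3 times.
Dividing 6! = 720 by 3! = 6 for the repeated letters gives 120.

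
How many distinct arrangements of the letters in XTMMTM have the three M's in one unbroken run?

Treat the 3 copies of M as a single block. The multiset to arrange is then {MMM, T, T, X}, 4 items in all.
That gives (4)!/(2!) = 12 arrangements.

12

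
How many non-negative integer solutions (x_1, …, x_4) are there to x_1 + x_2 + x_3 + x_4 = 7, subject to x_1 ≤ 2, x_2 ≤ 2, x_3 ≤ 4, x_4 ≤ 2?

Ignoring the caps, the number of non-negative solutions to x_1+…+x_4 = 7 is C(10,3) = 120.
Subtract solutions that violate a single cap (substitute x_i' = x_i − (cap_i+1)): x_1 ≥ 3 gives C(7,3) = 35; x_2 ≥ 3 gives C(7,3) = 35; x_3 ≥ 5 gives C(5,3) = 10; x_4 ≥ 3 gives C(7,3) = 35. Together 115.
Add back pairs where two caps are both exceeded: 4 + 0 + 4 + 0 + 4 + 0 = 12.
By inclusion–exclusion the count is 120 − 115 + 12 = 17.

17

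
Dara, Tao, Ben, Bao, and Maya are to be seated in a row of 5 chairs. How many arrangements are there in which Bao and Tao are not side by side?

There are 5! = 120 arrangements in all. If Bao and Tao are adjacent, merging them into one block gives 2·(4)! = 48 arrangements.
So 120 − 48 = 72 arrangements keep them apart.

72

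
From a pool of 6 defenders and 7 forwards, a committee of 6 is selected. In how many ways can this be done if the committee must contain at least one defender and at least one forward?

Total 6-person selections from all 13: C(13,6) = 1716.
Subtract selections that omit an entire group: no defenders → C(7,6) = 7; no forwards → C(6,6) = 1.
Both groups omitted at once is impossible, so 1716 − 8 = 1708.

1708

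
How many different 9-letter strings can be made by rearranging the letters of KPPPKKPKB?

The 9 letters of KPPPKKPKB have repeats: K appearing 4 times and P appearing 4 times.
The number of distinct arrangements is 9!/(4!·4!) = 362880/576 = 630.

630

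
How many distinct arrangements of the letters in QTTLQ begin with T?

Fix T in the first position and arrange the remaining 4 letters.
Those 4 letters have Q appearing twice, giving (4)!/(2!) = 12.

12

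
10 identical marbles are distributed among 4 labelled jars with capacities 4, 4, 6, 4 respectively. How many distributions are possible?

Ignoring the caps, the number of non-negative solutions to x_1+…+x_4 = 10 is C(13,3) = 286.
Subtract solutions that violate a single cap (substitute x_i' = x_i − (cap_i+1)): x_1 ≥ 5 gives C(8,3) = 56; x_2 ≥ 5 gives C(8,3) = 56; x_3 ≥ 7 gives C(6,3) = 20; x_4 ≥ 5 gives C(8,3) = 56. Together 188.
Add back pairs where two caps are both exceeded: 1 + 0 + 1 + 0 + 1 + 0 = 3.
By inclusion–exclusion the count is 286 − 188 + 3 = 101.

101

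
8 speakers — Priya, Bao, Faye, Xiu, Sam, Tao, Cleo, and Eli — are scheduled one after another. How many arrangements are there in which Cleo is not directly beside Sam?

There are 8! = 40320 arrangements in all. If Cleo and Sam are adjacent, merging them into one block gives 2·(7)! = 10080 arrangements.
So 40320 − 10080 = 30240 arrangements keep them apart.

30240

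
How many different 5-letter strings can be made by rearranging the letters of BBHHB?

10

The 5 letters of BBHHB have repeats: B appearing 3 times and H appearing twice.
So there are 5! / (3!·2!) = 10 distinguishable arrangements.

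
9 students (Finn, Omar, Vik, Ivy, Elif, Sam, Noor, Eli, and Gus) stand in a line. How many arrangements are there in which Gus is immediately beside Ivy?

80640

Glue Gus and Ivy into one block (2 internal orders), leaving 8 units to arrange in a row.
So the count is 2·(8)! = 80640.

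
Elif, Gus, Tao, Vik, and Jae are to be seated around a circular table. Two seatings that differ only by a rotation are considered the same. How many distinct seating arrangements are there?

24

Around a circle, 5 distinct people have 5!/5 = (4)! = 24 rotationally distinct seatings.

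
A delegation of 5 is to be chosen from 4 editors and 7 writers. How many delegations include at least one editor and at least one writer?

441

Total 5-person selections from all 11: C(11,5) = 462.
Subtract selections that omit an entire group: no editors → C(7,5) = 21; no writers → C(4,5) = 0.
Both groups omitted at once is impossible, so 462 − 21 = 441.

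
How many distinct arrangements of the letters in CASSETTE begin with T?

With the first slot taken by T, it remains to arrange the other 7 letters (CASSETE).
Those 7 letters have E appearing twice and S appearing twice, giving (7)!/(2!·2!) = 1260.

1260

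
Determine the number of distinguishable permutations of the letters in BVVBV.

BVVBV has 5 letters with B appearing twice and V appearing 3 times.
Dividing 5! = 120 by 3!·2! = 12 for the repeated letters gives 10.

10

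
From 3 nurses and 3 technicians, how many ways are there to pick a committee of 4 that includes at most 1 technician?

Split by how many technicians are chosen (0 through 1).
Sum: C(3,0)·C(3,4) + C(3,1)·C(3,3) = 0 + 3 = 3.

3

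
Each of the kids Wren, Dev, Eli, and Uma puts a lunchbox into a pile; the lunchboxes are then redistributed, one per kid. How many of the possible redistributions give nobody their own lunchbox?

This is the derangement count D_4: permutations of 4 items with no fixed point.
By inclusion–exclusion this is Σ_{j=0}^{4} (−1)^j C(4,j)·(4−j)!.
Computing: 24 − 24 + 12 − 4 + 1 = 9.

9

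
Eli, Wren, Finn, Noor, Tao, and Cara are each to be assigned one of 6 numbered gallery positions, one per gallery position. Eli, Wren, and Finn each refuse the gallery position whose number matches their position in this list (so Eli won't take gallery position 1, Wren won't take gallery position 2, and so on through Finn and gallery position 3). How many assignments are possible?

Let Aᵢ (for i ∈ {1, 2, 3}) be the placements that put person i in their forbidden gallery position. Any j of these fix j positions, leaving (6−j)! ways to fill the rest, and there are C(3,j) ways to pick which j.
By inclusion–exclusion, the number of valid placements is Σ_{j=0}^{3} (−1)^j C(3,j)·(6−j)!.
Computing: 720 − 360 + 72 − 6 = 426.

426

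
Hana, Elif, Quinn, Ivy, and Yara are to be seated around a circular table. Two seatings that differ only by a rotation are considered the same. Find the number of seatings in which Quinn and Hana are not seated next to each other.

12

Without the restriction there are (4)! = 24 seatings.
Those with Quinn next to Hana: fuse the pair into one unit and seat 4 units around a circle — 2·(3)! = 12.
Subtracting, 24 − 12 = 12.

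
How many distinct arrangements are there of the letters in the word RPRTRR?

RPRTRR has 6 letters with R appearing 4 times.
Dividing 6! = 720 by 4! = 24 for the repeated letters gives 30.

30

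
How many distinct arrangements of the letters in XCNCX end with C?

Fix C in the last position and arrange the remaining 4 letters.
Those 4 letters have X appearing twice, giving (4)!/(2!) = 12.

12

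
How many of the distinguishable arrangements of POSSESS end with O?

30

With the last slot taken by O, it remains to arrange the other 6 letters (PSSESS).
Those 6 letters have S appearing 4 times, giving (6)!/(4!) = 30.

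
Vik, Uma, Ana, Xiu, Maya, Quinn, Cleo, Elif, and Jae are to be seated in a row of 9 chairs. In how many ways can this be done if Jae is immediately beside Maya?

80640

Place the 7 others and the Jae-Maya pair as 8 objects in a line; the pair has 2 internal arrangements.
So the count is 2·(8)! = 80640.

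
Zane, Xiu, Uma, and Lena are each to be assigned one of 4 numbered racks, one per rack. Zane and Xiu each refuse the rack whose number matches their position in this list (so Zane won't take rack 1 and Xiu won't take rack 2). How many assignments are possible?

14

Let Aᵢ (for i ∈ {1, 2}) be the placements that put person i in their forbidden rack. Any j of these fix j positions, leaving (4−j)! ways to fill the rest, and there are C(2,j) ways to pick which j.
By inclusion–exclusion, the number of valid placements is Σ_{j=0}^{2} (−1)^j C(2,j)·(4−j)!.
Computing: 24 − 12 + 2 = 14.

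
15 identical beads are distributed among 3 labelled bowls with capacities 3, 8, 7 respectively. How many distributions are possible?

10

Without the upper bounds there are C(17,2) = 136 ways to split 15 among 3 bowls.
Subtract solutions that violate a single cap (substitute x_i' = x_i − (cap_i+1)): x_1 ≥ 4 gives C(13,2) = 78; x_2 ≥ 9 gives C(8,2) = 28; x_3 ≥ 8 gives C(9,2) = 36. Together 142.
Add back pairs where two caps are both exceeded: 6 + 10 + 0 = 16.
By inclusion–exclusion the count is 136 − 142 + 16 = 10.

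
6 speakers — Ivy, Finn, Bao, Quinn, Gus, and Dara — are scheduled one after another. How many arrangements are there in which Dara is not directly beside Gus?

480

Of the 6! = 720 arrangements, those with Dara and Gus adjacent number 2 × 5! = 240 (treat the pair as a block with 2 internal orders).
So 720 − 240 = 480 arrangements keep them apart.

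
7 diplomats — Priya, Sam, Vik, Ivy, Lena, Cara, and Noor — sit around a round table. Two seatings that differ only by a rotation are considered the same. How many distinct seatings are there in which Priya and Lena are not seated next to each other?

All circular seatings of 7 people number (6)! = 720.
Seatings with Priya beside Lena: treat them as a block with 2 internal orders, giving 2 × (5)! = 240.
Subtracting, 720 − 240 = 480.

480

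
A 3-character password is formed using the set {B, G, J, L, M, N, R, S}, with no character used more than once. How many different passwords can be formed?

336

This is a permutation of 3 out of 8: P(8,3) = 8!/5!.
That product is 8 × 7 × 6 = 336.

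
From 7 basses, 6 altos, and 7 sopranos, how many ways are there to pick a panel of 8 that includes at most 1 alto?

Split by how many altos are chosen (0 through 1).
Sum: C(6,0)·C(14,8) + C(6,1)·C(14,7) = 3003 + 20592 = 23595.

23595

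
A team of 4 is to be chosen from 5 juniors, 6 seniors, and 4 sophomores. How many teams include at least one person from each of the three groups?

Unrestricted: C(15,4) = 1365 ways to pick any 4 of the 15.
Subtract selections that omit an entire group: no juniors → C(10,4) = 210; no seniors → C(9,4) = 126; no sophomores → C(11,4) = 330.
Add back selections omitting two groups (i.e. drawn from a single group): C(5,4) + C(6,4) + C(4,4) = 21.
By inclusion–exclusion: 1365 − 666 + 21 = 720.

720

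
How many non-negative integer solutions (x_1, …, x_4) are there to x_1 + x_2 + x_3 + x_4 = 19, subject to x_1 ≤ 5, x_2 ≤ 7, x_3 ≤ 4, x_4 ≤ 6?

Without the upper bounds there are C(22,3) = 1540 ways to split 19 among 4 variables.
Subtract solutions that violate a single cap (substitute x_i' = x_i − (cap_i+1)): x_1 ≥ 6 gives C(16,3) = 560; x_2 ≥ 8 gives C(14,3) = 364; x_3 ≥ 5 gives C(17,3) = 680; x_4 ≥ 7 gives C(15,3) = 455. Together 2059.
Add back pairs where two caps are both exceeded: 56 + 165 + 84 + 84 + 35 + 120 = 544.
Subtract triples: 1 + 0 + 4 + 0 = 5.
By inclusion–exclusion the count is 1540 − 2059 + 544 − 5 = 20.

20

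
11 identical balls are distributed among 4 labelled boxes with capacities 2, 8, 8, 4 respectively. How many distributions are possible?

115

Ignoring the caps, the number of non-negative solutions to x_1+…+x_4 = 11 is C(14,3) = 364.
Subtract solutions that violate a single cap (substitute x_i' = x_i − (cap_i+1)): x_1 ≥ 3 gives C(11,3) = 165; x_2 ≥ 9 gives C(5,3) = 10; x_3 ≥ 9 gives C(5,3) = 10; x_4 ≥ 5 gives C(9,3) = 84. Together 269.
Add back pairs where two caps are both exceeded: 0 + 0 + 20 + 0 + 0 + 0 = 20.
By inclusion–exclusion the count is 364 − 269 + 20 = 115.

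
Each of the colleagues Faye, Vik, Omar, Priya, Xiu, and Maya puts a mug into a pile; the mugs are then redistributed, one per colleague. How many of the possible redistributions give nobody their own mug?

Count assignments avoiding every fixed point. For any j of the 6 colleagues fixed to their own mug, the other 6−j can be arranged in (6−j)! ways.
By inclusion–exclusion this is Σ_{j=0}^{6} (−1)^j C(6,j)·(6−j)!.
Computing: 720 − 720 + 360 − 120 + 30 − 6 + 1 = 265.

265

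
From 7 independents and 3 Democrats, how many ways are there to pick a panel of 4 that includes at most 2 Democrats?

203

Split by how many Democrats are chosen (0 through 2).
Sum: C(3,0)·C(7,4) + C(3,1)·C(7,3) + C(3,2)·C(7,2) = 35 + 105 + 63 = 203.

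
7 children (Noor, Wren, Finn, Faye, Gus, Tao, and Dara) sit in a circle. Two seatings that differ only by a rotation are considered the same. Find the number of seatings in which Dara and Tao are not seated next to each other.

All circular seatings of 7 people number (6)! = 720.
Seatings with Dara beside Tao: treat them as a block with 2 internal orders, giving 2 × (5)! = 240.
Subtracting, 720 − 240 = 480.

480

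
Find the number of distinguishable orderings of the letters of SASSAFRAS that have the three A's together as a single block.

210

Treat the 3 copies of A as a single block. The multiset to arrange is then {AAA, F, R, S, S, S, S}, 7 items in all.
That gives (7)!/(4!) = 210 arrangements.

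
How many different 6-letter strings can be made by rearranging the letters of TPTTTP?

TPTTTP has 6 letters with P appearing twice and T appearing 4 times.
So there are 6! / (4!·2!) = 15 distinguishable arrangements.

15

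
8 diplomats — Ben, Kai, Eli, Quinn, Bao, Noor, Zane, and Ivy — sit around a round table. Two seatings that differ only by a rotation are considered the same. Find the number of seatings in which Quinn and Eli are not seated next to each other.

3600

All circular seatings of 8 people number (7)! = 5040.
Those with Quinn next to Eli: fuse the pair into one unit and seat 7 units around a circle — 2·(6)! = 1440.
Subtracting, 5040 − 1440 = 3600.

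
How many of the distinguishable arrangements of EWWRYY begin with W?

With the first slot taken by W, it remains to arrange the other 5 letters (EWRYY).
Those 5 letters have Y appearing twice, giving (5)!/(2!) = 60.

60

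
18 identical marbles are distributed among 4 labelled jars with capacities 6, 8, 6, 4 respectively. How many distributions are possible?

80

Without the upper bounds there are C(21,3) = 1330 ways to split 18 among 4 jars.
Subtract solutions that violate a single cap (substitute x_i' = x_i − (cap_i+1)): x_1 ≥ 7 gives C(14,3) = 364; x_2 ≥ 9 gives C(12,3) = 220; x_3 ≥ 7 gives C(14,3) = 364; x_4 ≥ 5 gives C(16,3) = 560. Together 1508.
Add back pairs where two caps are both exceeded: 10 + 35 + 84 + 10 + 35 + 84 = 258.
By inclusion–exclusion the count is 1330 − 1508 + 258 = 80.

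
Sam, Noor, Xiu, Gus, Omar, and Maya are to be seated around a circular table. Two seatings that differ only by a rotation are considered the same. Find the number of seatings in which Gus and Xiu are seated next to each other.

Glue Gus and Xiu into a block (2 internal orders). Seating 5 units around a circle gives (4)! arrangements.
So 2 × (4)! = 2 × 24 = 48.

48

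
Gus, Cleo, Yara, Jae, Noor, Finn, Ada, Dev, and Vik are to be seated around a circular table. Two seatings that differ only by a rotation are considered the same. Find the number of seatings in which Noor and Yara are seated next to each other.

10080

Treat {Noor, Yara} as one unit (2 internal orders) and seat the resulting 8 units around the table: (7)! circular arrangements.
So 2 × (7)! = 2 × 5040 = 10080.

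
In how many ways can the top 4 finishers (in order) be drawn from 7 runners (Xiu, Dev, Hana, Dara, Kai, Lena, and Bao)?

840

This is an ordered selection of 4 from 7: P(7,4).
That gives 7 × 6 × 5 × 4 = 840.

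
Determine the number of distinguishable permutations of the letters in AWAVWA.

60

Letter multiplicities in AWAVWA: A×3, V×1, W×2.
The number of distinct arrangements is 6!/(3!·2!) = 720/12 = 60.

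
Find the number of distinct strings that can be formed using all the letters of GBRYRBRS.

Letter multiplicities in GBRYRBRS: B×2, G×1, R×3, S×1, Y×1.
The number of distinct arrangements is 8!/(3!·2!) = 40320/12 = 3360.

3360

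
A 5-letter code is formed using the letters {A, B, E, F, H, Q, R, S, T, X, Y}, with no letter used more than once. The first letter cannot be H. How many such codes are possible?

50400

The first letter has 11−1 = 10 choices (anything except H).
The remaining 4 letters are filled from the other 10 symbols without repetition: 10 × 9 × 8 × 7 = 5040.
Total: 10 × 5040 = 50400.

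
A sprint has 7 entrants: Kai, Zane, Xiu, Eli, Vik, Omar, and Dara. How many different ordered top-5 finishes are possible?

2520

This is an ordered selection of 5 from 7: P(7,5).
That gives 7 × 6 × 5 × 4 × 3 = 2520.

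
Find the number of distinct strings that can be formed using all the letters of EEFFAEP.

420

Letter multiplicities in EEFFAEP: A×1, E×3, F×2, P×1.
Dividing 7! = 5040 by 3!·2! = 12 for the repeated letters gives 420.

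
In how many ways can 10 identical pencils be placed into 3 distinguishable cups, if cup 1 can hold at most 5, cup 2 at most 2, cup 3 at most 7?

12

Without the upper bounds there are C(12,2) = 66 ways to split 10 among 3 cups.
Subtract solutions that violate a single cap (substitute x_i' = x_i − (cap_i+1)): x_1 ≥ 6 gives C(6,2) = 15; x_2 ≥ 3 gives C(9,2) = 36; x_3 ≥ 8 gives C(4,2) = 6. Together 57.
Add back pairs where two caps are both exceeded: 3 + 0 + 0 = 3.
By inclusion–exclusion the count is 66 − 57 + 3 = 12.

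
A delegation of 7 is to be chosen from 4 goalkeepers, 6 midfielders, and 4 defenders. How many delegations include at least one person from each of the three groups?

With no constraint there are C(14,7) = 3432 possible selections.
Selections missing a whole group: no goalkeepers → C(10,7) = 120; no midfielders → C(8,7) = 8; no defenders → C(10,7) = 120.
Add back selections omitting two groups (i.e. drawn from a single group): C(4,7) + C(6,7) + C(4,7) = 0.
By inclusion–exclusion: 3432 − 248 + 0 = 3184.

3184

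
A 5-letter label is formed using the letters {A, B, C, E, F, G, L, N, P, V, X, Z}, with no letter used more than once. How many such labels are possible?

This is a permutation of 5 out of 12: P(12,5) = 12!/7!.
That product is 12 × 11 × 10 × 9 × 8 = 95040.

95040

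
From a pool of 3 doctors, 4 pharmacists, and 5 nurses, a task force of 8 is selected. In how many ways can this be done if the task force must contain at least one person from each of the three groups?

485

With no constraint there are C(12,8) = 495 possible selections.
Selections missing a whole group: no doctors → C(9,8) = 9; no pharmacists → C(8,8) = 1; no nurses → C(7,8) = 0.
Add back selections omitting two groups (i.e. drawn from a single group): C(3,8) + C(4,8) + C(5,8) = 0.
By inclusion–exclusion: 495 − 10 + 0 = 485.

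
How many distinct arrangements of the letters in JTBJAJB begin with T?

60

Fix T in the first position and arrange the remaining 6 letters.
Those 6 letters have B appearing twice and J appearing 3 times, giving (6)!/(3!·2!) = 60.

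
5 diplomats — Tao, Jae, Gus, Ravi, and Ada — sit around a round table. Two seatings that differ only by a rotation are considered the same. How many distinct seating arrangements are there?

24

Seat Tao anywhere (absorbing the rotational symmetry), then permute the other 4: (4)! = 24.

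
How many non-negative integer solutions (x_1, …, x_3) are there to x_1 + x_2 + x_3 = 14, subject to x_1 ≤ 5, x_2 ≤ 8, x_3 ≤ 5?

Ignoring the caps, the number of non-negative solutions to x_1+…+x_3 = 14 is C(16,2) = 120.
Subtract solutions that violate a single cap (substitute x_i' = x_i − (cap_i+1)): x_1 ≥ 6 gives C(10,2) = 45; x_2 ≥ 9 gives C(7,2) = 21; x_3 ≥ 6 gives C(10,2) = 45. Together 111.
Add back pairs where two caps are both exceeded: 0 + 6 + 0 = 6.
By inclusion–exclusion the count is 120 − 111 + 6 = 15.

15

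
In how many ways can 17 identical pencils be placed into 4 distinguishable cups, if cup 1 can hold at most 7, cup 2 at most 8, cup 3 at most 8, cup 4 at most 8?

By stars and bars, unrestricted non-negative solutions to x_1+…+x_4 = 17 number C(17+3,3) = 1140.
Subtract solutions that violate a single cap (substitute x_i' = x_i − (cap_i+1)): x_1 ≥ 8 gives C(12,3) = 220; x_2 ≥ 9 gives C(11,3) = 165; x_3 ≥ 9 gives C(11,3) = 165; x_4 ≥ 9 gives C(11,3) = 165. Together 715.
Add back pairs where two caps are both exceeded: 1 + 1 + 1 + 0 + 0 + 0 = 3.
By inclusion–exclusion the count is 1140 − 715 + 3 = 428.

428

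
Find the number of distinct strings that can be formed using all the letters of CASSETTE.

5040

Letter multiplicities in CASSETTE: A×1, C×1, E×2, S×2, T×2.
The number of distinct arrangements is 8!/(2!·2!·2!) = 40320/8 = 5040.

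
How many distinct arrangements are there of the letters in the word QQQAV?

20

Letter multiplicities in QQQAV: A×1, Q×3, V×1.
The number of distinct arrangements is 5!/(3!) = 120/6 = 20.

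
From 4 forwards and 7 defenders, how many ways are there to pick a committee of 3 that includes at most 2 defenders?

130

Split by how many defenders are chosen (0 through 2).
Sum: C(7,0)·C(4,3) + C(7,1)·C(4,2) + C(7,2)·C(4,1) = 4 + 42 + 84 = 130.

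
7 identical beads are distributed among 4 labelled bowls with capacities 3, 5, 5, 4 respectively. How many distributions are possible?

82

By stars and bars, unrestricted non-negative solutions to x_1+…+x_4 = 7 number C(7+3,3) = 120.
Subtract solutions that violate a single cap (substitute x_i' = x_i − (cap_i+1)): x_1 ≥ 4 gives C(6,3) = 20; x_2 ≥ 6 gives C(4,3) = 4; x_3 ≥ 6 gives C(4,3) = 4; x_4 ≥ 5 gives C(5,3) = 10. Together 38.
No two caps can be exceeded simultaneously, so the pair terms are all 0.
By inclusion–exclusion the count is 120 − 38 + 0 = 82.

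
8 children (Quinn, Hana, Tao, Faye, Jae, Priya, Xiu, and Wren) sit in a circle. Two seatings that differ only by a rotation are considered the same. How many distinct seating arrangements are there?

Seat Quinn anywhere (absorbing the rotational symmetry), then permute the other 7: (7)! = 5040.

5040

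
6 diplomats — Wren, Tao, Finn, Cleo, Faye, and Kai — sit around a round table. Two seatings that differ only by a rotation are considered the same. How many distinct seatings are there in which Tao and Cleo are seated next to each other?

Treat {Tao, Cleo} as one unit (2 internal orders) and seat the resulting 5 units around the table: (4)! circular arrangements.
So 2 × (4)! = 2 × 24 = 48.

48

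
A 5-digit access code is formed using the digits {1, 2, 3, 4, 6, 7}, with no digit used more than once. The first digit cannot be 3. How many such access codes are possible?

The first digit has 6−1 = 5 choices (anything except 3).
The remaining 4 digits are filled from the other 5 symbols without repetition: 5 × 4 × 3 × 2 = 120.
Total: 5 × 120 = 600.

600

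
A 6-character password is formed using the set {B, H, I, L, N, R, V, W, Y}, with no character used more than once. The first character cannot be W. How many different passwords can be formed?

53760

The first character has 9−1 = 8 choices (anything except W).
The remaining 5 characters are filled from the other 8 symbols without repetition: 8 × 7 × 6 × 5 × 4 = 6720.
Total: 8 × 6720 = 53760.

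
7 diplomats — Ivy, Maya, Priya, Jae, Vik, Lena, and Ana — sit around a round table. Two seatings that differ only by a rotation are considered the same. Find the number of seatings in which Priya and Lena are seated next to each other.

240

Glue Priya and Lena into a block (2 internal orders). Seating 6 units around a circle gives (5)! arrangements.
So 2 × (5)! = 2 × 120 = 240.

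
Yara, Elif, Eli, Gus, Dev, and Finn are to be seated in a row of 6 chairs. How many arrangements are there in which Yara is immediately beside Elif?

240

Treat {Yara, Elif} as a single unit. There are 5 units to order, and the pair itself can be ordered 2 ways.
So the count is 2·(5)! = 240.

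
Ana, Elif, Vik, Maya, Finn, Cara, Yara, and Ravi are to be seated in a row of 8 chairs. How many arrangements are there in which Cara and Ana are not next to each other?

Of the 8! = 40320 arrangements, those with Cara and Ana adjacent number 2 × 7! = 10080 (treat the pair as a block with 2 internal orders).
Complementary counting: 40320 − 10080 = 30240.

30240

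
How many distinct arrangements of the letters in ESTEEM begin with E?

60

Fix E in the first position and arrange the remaining 5 letters.
Those 5 letters have E appearing twice, giving (5)!/(2!) = 60.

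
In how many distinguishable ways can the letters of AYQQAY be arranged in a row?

AYQQAY has 6 letters with A appearing twice, Q appearing twice, and Y appearing twice.
So there are 6! / (2!·2!·2!) = 90 distinguishable arrangements.

90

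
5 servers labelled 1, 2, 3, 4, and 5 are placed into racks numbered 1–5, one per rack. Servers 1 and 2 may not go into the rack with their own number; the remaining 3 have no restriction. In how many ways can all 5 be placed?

Let Aᵢ (for i ∈ {1, 2}) be the placements that put server i in its forbidden rack. Any j of these fix j positions, leaving (5−j)! ways to fill the rest, and there are C(2,j) ways to pick which j.
By inclusion–exclusion, the number of valid placements is Σ_{j=0}^{2} (−1)^j C(2,j)·(5−j)!.
Computing: 120 − 48 + 6 = 78.

78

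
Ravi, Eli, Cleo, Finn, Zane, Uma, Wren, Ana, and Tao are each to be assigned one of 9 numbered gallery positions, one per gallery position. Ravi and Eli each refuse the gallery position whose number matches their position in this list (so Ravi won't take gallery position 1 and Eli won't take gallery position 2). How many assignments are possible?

287280

Let Aᵢ (for i ∈ {1, 2}) be the placements that put person i in their forbidden gallery position. Any j of these fix j positions, leaving (9−j)! ways to fill the rest, and there are C(2,j) ways to pick which j.
By inclusion–exclusion, the number of valid placements is Σ_{j=0}^{2} (−1)^j C(2,j)·(9−j)!.
Computing: 362880 − 80640 + 5040 = 287280.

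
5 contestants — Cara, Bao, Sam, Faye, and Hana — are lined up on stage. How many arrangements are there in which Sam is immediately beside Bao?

Treat {Sam, Bao} as a single unit. There are 4 units to order, and the pair itself can be ordered 2 ways.
That gives 2 × 4! = 2 × 24 = 48.

48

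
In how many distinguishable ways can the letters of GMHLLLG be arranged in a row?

Letter multiplicities in GMHLLLG: G×2, H×1, L×3, M×1.
So there are 7! / (3!·2!) = 420 distinguishable arrangements.

420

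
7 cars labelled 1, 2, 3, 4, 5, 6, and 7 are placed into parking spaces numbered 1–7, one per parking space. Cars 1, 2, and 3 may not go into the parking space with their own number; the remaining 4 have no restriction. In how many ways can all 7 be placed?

Let Aᵢ (for i ∈ {1, 2, 3}) be the placements that put car i in its forbidden parking space. Any j of these fix j positions, leaving (7−j)! ways to fill the rest, and there are C(3,j) ways to pick which j.
By inclusion–exclusion, the number of valid placements is Σ_{j=0}^{3} (−1)^j C(3,j)·(7−j)!.
Computing: 5040 − 2160 + 360 − 24 = 3216.

3216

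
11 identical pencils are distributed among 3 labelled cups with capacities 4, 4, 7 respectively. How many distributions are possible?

Ignoring the caps, the number of non-negative solutions to x_1+…+x_3 = 11 is C(13,2) = 78.
Subtract solutions that violate a single cap (substitute x_i' = x_i − (cap_i+1)): x_1 ≥ 5 gives C(8,2) = 28; x_2 ≥ 5 gives C(8,2) = 28; x_3 ≥ 8 gives C(5,2) = 10. Together 66.
Add back pairs where two caps are both exceeded: 3 + 0 + 0 = 3.
By inclusion–exclusion the count is 78 − 66 + 3 = 15.

15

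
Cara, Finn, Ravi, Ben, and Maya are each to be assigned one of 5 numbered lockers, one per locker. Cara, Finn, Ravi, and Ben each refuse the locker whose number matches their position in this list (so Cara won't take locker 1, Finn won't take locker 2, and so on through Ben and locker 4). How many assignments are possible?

53

Let Aᵢ (for 1 ≤ i ≤ 4) be the placements that put person i in their forbidden locker. Any j of these fix j positions, leaving (5−j)! ways to fill the rest, and there are C(4,j) ways to pick which j.
By inclusion–exclusion, the number of valid placements is Σ_{j=0}^{4} (−1)^j C(4,j)·(5−j)!.
Computing: 120 − 96 + 36 − 8 + 1 = 53.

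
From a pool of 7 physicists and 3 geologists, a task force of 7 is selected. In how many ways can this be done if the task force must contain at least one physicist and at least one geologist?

119

Total 7-person selections from all 10: C(10,7) = 120.
Selections missing a whole group: no physicists → C(3,7) = 0; no geologists → C(7,7) = 1.
Both groups omitted at once is impossible, so 120 − 1 = 119.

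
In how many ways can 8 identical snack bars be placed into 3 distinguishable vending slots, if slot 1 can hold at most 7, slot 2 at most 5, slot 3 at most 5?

Without the upper bounds there are C(10,2) = 45 ways to split 8 among 3 vending slots.
Subtract solutions that violate a single cap (substitute x_i' = x_i − (cap_i+1)): x_1 ≥ 8 gives C(2,2) = 1; x_2 ≥ 6 gives C(4,2) = 6; x_3 ≥ 6 gives C(4,2) = 6. Together 13.
No two caps can be exceeded simultaneously, so the pair terms are all 0.
By inclusion–exclusion the count is 45 − 13 + 0 = 32.

32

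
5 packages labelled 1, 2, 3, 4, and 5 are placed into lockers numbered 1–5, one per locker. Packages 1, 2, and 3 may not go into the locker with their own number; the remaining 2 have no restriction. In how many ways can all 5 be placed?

Let Aᵢ (for i ∈ {1, 2, 3}) be the placements that put package i in its forbidden locker. Any j of these fix j positions, leaving (5−j)! ways to fill the rest, and there are C(3,j) ways to pick which j.
By inclusion–exclusion, the number of valid placements is Σ_{j=0}^{3} (−1)^j C(3,j)·(5−j)!.
Computing: 120 − 72 + 18 − 2 = 64.

64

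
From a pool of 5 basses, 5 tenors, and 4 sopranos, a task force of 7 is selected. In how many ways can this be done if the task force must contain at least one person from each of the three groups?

With no constraint there are C(14,7) = 3432 possible selections.
Subtract selections that omit an entire group: no basses → C(9,7) = 36; no tenors → C(9,7) = 36; no sopranos → C(10,7) = 120.
Add back selections omitting two groups (i.e. drawn from a single group): C(5,7) + C(5,7) + C(4,7) = 0.
By inclusion–exclusion: 3432 − 192 + 0 = 3240.

3240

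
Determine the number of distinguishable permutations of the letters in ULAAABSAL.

The 9 letters of ULAAABSAL have repeats: A appearing 4 times and L appearing twice.
Dividing 9! = 362880 by 4!·2! = 48 for the repeated letters gives 7560.

7560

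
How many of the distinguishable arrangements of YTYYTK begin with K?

10

With the first slot taken by K, it remains to arrange the other 5 letters (YTYYT).
Those 5 letters have T appearing twice and Y appearing 3 times, giving (5)!/(3!·2!) = 10.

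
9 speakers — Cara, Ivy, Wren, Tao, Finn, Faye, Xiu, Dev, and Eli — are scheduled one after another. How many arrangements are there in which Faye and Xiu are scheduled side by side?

Glue Faye and Xiu into one block (2 internal orders), leaving 8 units to arrange in a row.
So the count is 2·(8)! = 80640.

80640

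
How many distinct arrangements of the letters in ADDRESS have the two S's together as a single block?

Treat the 2 copies of S as a single block. The multiset to arrange is then {SS, A, D, D, E, R}, 6 items in all.
That gives (6)!/(2!) = 360 arrangements.

360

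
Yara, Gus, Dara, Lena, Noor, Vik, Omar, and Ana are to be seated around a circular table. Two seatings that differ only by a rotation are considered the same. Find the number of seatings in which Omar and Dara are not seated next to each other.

All circular seatings of 8 people number (7)! = 5040.
Seatings with Omar beside Dara: treat them as a block with 2 internal orders, giving 2 × (6)! = 1440.
Subtracting, 5040 − 1440 = 3600.

3600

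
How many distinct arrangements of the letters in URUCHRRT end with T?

Fix T in the last position and arrange the remaining 7 letters.
Those 7 letters have R appearing 3 times and U appearing twice, giving (7)!/(3!·2!) = 420.

420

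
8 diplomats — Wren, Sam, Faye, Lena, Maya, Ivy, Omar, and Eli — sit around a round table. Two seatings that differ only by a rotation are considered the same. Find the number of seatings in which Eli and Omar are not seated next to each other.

All circular seatings of 8 people number (7)! = 5040.
Those with Eli next to Omar: fuse the pair into one unit and seat 7 units around a circle — 2·(6)! = 1440.
Subtracting, 5040 − 1440 = 3600.

3600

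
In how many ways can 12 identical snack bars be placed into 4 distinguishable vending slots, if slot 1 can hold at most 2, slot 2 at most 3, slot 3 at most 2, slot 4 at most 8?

Without the upper bounds there are C(15,3) = 455 ways to split 12 among 4 vending slots.
Subtract solutions that violate a single cap (substitute x_i' = x_i − (cap_i+1)): x_1 ≥ 3 gives C(12,3) = 220; x_2 ≥ 4 gives C(11,3) = 165; x_3 ≥ 3 gives C(12,3) = 220; x_4 ≥ 9 gives C(6,3) = 20. Together 625.
Add back pairs where two caps are both exceeded: 56 + 84 + 1 + 56 + 0 + 1 = 198.
Subtract triples: 10 + 0 + 0 + 0 = 10.
By inclusion–exclusion the count is 455 − 625 + 198 − 10 = 18.

18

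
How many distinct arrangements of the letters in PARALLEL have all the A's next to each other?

Treat the 2 copies of A as a single block. The multiset to arrange is then {AA, E, L, L, L, P, R}, 7 items in all.
That gives (7)!/(3!) = 840 arrangements.

840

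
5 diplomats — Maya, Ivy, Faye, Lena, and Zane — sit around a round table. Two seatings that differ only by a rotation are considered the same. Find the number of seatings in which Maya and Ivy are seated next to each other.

Glue Maya and Ivy into a block (2 internal orders). Seating 4 units around a circle gives (3)! arrangements.
So 2 × (3)! = 2 × 6 = 12.

12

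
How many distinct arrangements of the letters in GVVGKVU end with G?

120

Fix G in the last position and arrange the remaining 6 letters.
Those 6 letters have V appearing 3 times, giving (6)!/(3!) = 120.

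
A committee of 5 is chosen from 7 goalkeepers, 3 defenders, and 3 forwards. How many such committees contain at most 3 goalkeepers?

Split by how many goalkeepers are chosen (0 through 3).
Sum: C(7,0)·C(6,5) + C(7,1)·C(6,4) + C(7,2)·C(6,3) + C(7,3)·C(6,2) = 6 + 105 + 420 + 525 = 1056.

1056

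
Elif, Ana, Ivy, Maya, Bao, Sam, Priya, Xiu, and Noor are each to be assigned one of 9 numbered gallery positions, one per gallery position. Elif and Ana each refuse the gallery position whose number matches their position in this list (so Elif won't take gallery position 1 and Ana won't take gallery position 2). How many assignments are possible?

Let Aᵢ (for i ∈ {1, 2}) be the placements that put person i in their forbidden gallery position. Any j of these fix j positions, leaving (9−j)! ways to fill the rest, and there are C(2,j) ways to pick which j.
By inclusion–exclusion, the number of valid placements is Σ_{j=0}^{2} (−1)^j C(2,j)·(9−j)!.
Computing: 362880 − 80640 + 5040 = 287280.

287280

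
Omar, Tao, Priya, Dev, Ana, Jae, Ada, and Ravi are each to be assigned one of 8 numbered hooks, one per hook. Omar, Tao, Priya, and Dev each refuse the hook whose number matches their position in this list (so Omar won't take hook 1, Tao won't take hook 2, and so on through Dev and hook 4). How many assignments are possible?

24024

Let Aᵢ (for 1 ≤ i ≤ 4) be the placements that put person i in their forbidden hook. Any j of these fix j positions, leaving (8−j)! ways to fill the rest, and there are C(4,j) ways to pick which j.
By inclusion–exclusion, the number of valid placements is Σ_{j=0}^{4} (−1)^j C(4,j)·(8−j)!.
Computing: 40320 − 20160 + 4320 − 480 + 24 = 24024.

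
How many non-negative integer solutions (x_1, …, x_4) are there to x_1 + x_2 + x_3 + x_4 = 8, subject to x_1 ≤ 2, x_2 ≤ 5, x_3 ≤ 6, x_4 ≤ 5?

85

Ignoring the caps, the number of non-negative solutions to x_1+…+x_4 = 8 is C(11,3) = 165.
Subtract solutions that violate a single cap (substitute x_i' = x_i − (cap_i+1)): x_1 ≥ 3 gives C(8,3) = 56; x_2 ≥ 6 gives C(5,3) = 10; x_3 ≥ 7 gives C(4,3) = 4; x_4 ≥ 6 gives C(5,3) = 10. Together 80.
No two caps can be exceeded simultaneously, so the pair terms are all 0.
By inclusion–exclusion the count is 165 − 80 + 0 = 85.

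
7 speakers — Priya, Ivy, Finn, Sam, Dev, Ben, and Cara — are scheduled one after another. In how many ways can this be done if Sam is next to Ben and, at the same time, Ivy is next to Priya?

480

Treat {Sam,Ben} as one block (2 orders) and {Ivy,Priya} as another (2 orders).
That leaves 5 units to arrange: 2 × 2 × 5! = 4 × 120 = 480.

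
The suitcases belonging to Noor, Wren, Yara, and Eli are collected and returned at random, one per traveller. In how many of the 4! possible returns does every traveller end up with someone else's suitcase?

9

This is the derangement count D_4: permutations of 4 items with no fixed point.
By inclusion–exclusion this is Σ_{j=0}^{4} (−1)^j C(4,j)·(4−j)!.
Computing: 24 − 24 + 12 − 4 + 1 = 9.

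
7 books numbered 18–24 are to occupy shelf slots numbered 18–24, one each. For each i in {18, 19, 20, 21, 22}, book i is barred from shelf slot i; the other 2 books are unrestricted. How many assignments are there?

2428

Let Aᵢ (for 18 ≤ i ≤ 22) be the placements that put book i in its forbidden shelf slot. Any j of these fix j positions, leaving (7−j)! ways to fill the rest, and there are C(5,j) ways to pick which j.
By inclusion–exclusion, the number of valid placements is Σ_{j=0}^{5} (−1)^j C(5,j)·(7−j)!.
Computing: 5040 − 3600 + 1200 − 240 + 30 − 2 = 2428.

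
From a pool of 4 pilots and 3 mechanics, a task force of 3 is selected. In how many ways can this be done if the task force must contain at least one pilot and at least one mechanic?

Unrestricted: C(7,3) = 35 ways to pick any 3 of the 7.
Selections missing a whole group: no pilots → C(3,3) = 1; no mechanics → C(4,3) = 4.
Both groups omitted at once is impossible, so 35 − 5 = 30.

30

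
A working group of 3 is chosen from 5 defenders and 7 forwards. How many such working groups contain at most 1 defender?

Split by how many defenders are chosen (0 through 1).
Sum: C(5,0)·C(7,3) + C(5,1)·C(7,2) = 35 + 105 = 140.

140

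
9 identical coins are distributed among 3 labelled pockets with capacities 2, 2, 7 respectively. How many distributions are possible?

6

Without the upper bounds there are C(11,2) = 55 ways to split 9 among 3 pockets.
Subtract solutions that violate a single cap (substitute x_i' = x_i − (cap_i+1)): x_1 ≥ 3 gives C(8,2) = 28; x_2 ≥ 3 gives C(8,2) = 28; x_3 ≥ 8 gives C(3,2) = 3. Together 59.
Add back pairs where two caps are both exceeded: 10 + 0 + 0 = 10.
By inclusion–exclusion the count is 55 − 59 + 10 = 6.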